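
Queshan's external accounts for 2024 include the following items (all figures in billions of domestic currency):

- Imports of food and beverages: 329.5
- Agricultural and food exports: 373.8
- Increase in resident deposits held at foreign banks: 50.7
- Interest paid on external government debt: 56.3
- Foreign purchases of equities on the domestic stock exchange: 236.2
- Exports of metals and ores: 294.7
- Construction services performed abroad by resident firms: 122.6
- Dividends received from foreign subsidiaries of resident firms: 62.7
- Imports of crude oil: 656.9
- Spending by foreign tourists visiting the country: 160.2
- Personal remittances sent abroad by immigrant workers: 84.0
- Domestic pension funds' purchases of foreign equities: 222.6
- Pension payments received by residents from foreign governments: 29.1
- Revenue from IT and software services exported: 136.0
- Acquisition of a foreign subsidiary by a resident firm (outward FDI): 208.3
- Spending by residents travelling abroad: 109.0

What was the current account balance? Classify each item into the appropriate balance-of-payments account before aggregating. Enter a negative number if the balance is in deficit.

-56.6

Goods: -329.5 + 294.7 + 373.8 - 656.9 = -317.9
Services: -109.0 + 136.0 + 122.6 + 160.2 = 309.8
Primary income: -56.3 + 62.7 = 6.4
Secondary income: 29.1 - 84.0 = -54.9
Current account = (-317.9) + 309.8 + 6.4 + (-54.9) = -56.6
(Excluded from the current account — financial account: increase in resident deposits held at foreign banks 50.7, foreign purchases of equities on the domestic stock exchange 236.2, domestic pension funds' purchases of foreign equities 222.6, acquisition of a foreign subsidiary by a resident firm (outward FDI) 208.3.)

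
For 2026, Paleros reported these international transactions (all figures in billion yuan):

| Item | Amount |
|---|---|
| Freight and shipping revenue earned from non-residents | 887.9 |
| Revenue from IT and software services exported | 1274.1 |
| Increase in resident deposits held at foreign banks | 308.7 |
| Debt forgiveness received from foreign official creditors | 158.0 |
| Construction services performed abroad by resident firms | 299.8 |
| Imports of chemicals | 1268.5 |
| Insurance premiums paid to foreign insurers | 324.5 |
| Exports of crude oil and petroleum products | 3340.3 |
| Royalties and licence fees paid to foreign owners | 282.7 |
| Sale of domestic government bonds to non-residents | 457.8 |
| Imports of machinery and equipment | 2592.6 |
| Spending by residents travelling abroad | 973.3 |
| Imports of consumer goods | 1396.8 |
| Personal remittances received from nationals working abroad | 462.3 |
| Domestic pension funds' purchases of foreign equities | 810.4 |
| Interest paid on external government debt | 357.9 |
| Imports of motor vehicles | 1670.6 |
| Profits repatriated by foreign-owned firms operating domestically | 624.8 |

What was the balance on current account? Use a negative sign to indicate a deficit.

Goods: -1396.8 - 1670.6 - 2592.6 - 1268.5 + 3340.3 = -3588.2
Services: 299.8 - 973.3 + 887.9 - 282.7 + 1274.1 - 324.5 = 881.3
Primary income: -357.9 - 624.8 = -982.7
Secondary income: 462.3
Current account = (-3588.2) + 881.3 + (-982.7) + 462.3 = -3227.3
(Excluded from the current account — financial account: increase in resident deposits held at foreign banks 308.7, sale of domestic government bonds to non-residents 457.8, domestic pension funds' purchases of foreign equities 810.4; capital account: debt forgiveness received from foreign official creditors 158.0.)

-3227.3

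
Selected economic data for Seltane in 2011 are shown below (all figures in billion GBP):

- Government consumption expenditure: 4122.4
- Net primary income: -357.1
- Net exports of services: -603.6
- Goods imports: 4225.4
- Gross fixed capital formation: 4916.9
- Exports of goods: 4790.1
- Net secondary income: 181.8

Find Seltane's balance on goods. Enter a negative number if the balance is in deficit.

564.7

Goods balance = 4790.1 - 4225.4 = 564.7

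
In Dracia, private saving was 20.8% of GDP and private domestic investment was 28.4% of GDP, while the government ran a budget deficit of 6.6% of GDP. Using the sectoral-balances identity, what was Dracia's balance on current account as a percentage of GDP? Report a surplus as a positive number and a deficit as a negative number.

-14.2

By the sectoral-balances identity, CA = (S_private - I) + (T - G).
Private balance = 20.8 - 28.4 = -7.6
Government balance (T - G) = -6.6
CA = -7.6 + (-6.6) = -14.2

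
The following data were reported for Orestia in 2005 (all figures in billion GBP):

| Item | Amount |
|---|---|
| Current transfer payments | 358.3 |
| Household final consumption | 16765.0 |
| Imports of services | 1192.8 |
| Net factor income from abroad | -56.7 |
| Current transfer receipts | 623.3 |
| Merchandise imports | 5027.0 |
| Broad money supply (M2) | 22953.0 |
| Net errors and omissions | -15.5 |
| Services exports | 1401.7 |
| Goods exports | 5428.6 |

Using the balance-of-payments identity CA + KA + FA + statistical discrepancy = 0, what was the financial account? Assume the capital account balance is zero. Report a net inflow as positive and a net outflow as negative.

Goods balance = 5428.6 - 5027.0 = 401.6
Services balance = 1401.7 - 1192.8 = 208.9
Trade balance (goods + services) = 401.6 + 208.9 = 610.5
Net primary income = -56.7
Net secondary income = 623.3 - 358.3 = 265.0
Current account = 610.5 + (-56.7) + 265.0 = 818.8
Financial account = -(818.8 + (-15.5)) = -803.3

-803.3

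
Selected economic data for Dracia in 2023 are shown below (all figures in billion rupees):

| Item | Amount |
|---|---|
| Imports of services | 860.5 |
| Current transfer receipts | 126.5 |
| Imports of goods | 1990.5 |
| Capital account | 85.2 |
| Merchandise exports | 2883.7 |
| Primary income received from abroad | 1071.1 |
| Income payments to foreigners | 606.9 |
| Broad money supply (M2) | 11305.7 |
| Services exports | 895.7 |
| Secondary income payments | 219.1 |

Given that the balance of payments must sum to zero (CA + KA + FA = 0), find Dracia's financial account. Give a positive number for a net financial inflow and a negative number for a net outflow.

Goods balance = 2883.7 - 1990.5 = 893.2
Services balance = 895.7 - 860.5 = 35.2
Trade balance (goods + services) = 893.2 + 35.2 = 928.4
Net primary income = 1071.1 - 606.9 = 464.2
Net secondary income = 126.5 - 219.1 = -92.6
Current account = 928.4 + 464.2 + (-92.6) = 1300.0
Financial account = -(1300.0 + 85.2) = -1385.2

-1385.2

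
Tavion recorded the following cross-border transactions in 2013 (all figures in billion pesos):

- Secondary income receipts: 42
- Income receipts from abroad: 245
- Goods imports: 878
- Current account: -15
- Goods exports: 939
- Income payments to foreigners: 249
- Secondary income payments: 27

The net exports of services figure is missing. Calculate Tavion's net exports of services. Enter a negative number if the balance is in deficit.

-87

Current account = goods balance + services balance + net primary income + net secondary income
Sum of the known components = 72
Net exports of services = CA - (known components) = -15 - 72 = -87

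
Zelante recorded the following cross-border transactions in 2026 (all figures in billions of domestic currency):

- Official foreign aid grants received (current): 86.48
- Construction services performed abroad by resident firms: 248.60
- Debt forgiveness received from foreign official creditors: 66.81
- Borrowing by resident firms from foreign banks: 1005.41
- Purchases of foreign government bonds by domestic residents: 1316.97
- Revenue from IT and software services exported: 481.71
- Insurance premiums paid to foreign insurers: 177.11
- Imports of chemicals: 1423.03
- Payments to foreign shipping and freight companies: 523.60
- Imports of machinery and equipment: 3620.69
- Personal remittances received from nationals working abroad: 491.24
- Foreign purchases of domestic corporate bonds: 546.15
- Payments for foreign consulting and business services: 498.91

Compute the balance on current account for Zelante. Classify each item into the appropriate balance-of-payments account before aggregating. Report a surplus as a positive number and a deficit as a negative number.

Goods: -3620.69 - 1423.03 = -5043.72
Services: 248.60 - 177.11 - 498.91 + 481.71 - 523.60 = -469.31
Secondary income: 86.48 + 491.24 = 577.72
Current account = (-5043.72) + (-469.31) + 577.72 = -4935.31
(Excluded from the current account — capital account: debt forgiveness received from foreign official creditors 66.81; financial account: borrowing by resident firms from foreign banks 1005.41, purchases of foreign government bonds by domestic residents 1316.97, foreign purchases of domestic corporate bonds 546.15.)

-4935.31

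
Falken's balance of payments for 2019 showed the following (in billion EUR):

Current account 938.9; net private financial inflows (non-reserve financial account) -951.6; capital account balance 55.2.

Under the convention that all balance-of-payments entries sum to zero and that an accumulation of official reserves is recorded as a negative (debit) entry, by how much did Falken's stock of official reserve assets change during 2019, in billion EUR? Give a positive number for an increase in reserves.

42.5

Official reserve transactions balance = -(938.9 + 55.2 + (-951.6)) = -42.5
An accumulation of reserves is recorded as a debit (negative entry), so the change in the stock of reserves is the negative of that balance.
Change in official reserves = -(-42.5) = 42.5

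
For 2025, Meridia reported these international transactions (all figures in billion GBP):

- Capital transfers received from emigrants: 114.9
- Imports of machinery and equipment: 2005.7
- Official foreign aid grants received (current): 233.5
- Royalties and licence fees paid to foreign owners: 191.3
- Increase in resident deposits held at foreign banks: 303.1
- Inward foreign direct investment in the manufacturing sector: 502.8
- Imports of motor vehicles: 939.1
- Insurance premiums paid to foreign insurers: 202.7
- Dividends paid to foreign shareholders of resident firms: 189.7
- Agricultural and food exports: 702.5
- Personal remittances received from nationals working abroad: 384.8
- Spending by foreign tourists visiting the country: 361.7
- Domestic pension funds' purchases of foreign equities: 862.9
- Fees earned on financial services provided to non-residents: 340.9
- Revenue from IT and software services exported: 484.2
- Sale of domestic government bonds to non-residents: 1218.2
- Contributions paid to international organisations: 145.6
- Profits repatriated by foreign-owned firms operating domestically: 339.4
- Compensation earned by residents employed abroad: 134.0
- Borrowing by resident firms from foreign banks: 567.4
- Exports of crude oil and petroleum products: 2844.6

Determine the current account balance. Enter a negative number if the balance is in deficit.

1472.7

Goods: 2844.6 - 2005.7 - 939.1 + 702.5 = 602.3
Services: -202.7 + 361.7 - 191.3 + 484.2 + 340.9 = 792.8
Primary income: 134.0 - 189.7 - 339.4 = -395.1
Secondary income: -145.6 + 384.8 + 233.5 = 472.7
Current account = 602.3 + 792.8 + (-395.1) + 472.7 = 1472.7
(Excluded from the current account — capital account: capital transfers received from emigrants 114.9; financial account: increase in resident deposits held at foreign banks 303.1, inward foreign direct investment in the manufacturing sector 502.8, domestic pension funds' purchases of foreign equities 862.9, sale of domestic government bonds to non-residents 1218.2, borrowing by resident firms from foreign banks 567.4.)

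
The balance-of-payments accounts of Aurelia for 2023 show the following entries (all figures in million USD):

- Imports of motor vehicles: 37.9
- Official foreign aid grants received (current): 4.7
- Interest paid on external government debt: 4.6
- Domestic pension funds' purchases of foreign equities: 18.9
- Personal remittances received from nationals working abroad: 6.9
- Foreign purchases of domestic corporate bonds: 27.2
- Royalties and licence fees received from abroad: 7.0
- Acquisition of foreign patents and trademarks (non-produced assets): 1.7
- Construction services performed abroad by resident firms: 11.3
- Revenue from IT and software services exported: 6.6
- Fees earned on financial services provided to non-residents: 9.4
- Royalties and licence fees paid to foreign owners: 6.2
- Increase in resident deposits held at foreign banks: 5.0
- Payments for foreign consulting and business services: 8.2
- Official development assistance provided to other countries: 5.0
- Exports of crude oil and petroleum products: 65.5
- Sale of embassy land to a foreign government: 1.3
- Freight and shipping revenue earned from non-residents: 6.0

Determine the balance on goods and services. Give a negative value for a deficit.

53.5

Goods: 65.5 - 37.9 = 27.6
Services: 11.3 + 9.4 + 7.0 - 6.2 - 8.2 + 6.6 + 6.0 = 25.9
Trade balance = 27.6 + 25.9 = 53.5
(Excluded from the trade balance — secondary income: official foreign aid grants received (current) 4.7, personal remittances received from nationals working abroad 6.9, official development assistance provided to other countries 5.0; primary income: interest paid on external government debt 4.6; financial account: domestic pension funds' purchases of foreign equities 18.9, foreign purchases of domestic corporate bonds 27.2, increase in resident deposits held at foreign banks 5.0; capital account: acquisition of foreign patents and trademarks (non-produced assets) 1.7, sale of embassy land to a foreign government 1.3.)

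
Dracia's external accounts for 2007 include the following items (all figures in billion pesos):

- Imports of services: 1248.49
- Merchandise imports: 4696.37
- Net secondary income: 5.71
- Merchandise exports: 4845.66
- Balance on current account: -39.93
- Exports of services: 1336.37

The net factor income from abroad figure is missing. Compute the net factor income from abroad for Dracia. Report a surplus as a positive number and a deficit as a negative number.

-282.81

Current account = goods balance + services balance + net primary income + net secondary income
Sum of the known components = 242.88
Net factor income from abroad = CA - (known components) = -39.93 - 242.88 = -282.81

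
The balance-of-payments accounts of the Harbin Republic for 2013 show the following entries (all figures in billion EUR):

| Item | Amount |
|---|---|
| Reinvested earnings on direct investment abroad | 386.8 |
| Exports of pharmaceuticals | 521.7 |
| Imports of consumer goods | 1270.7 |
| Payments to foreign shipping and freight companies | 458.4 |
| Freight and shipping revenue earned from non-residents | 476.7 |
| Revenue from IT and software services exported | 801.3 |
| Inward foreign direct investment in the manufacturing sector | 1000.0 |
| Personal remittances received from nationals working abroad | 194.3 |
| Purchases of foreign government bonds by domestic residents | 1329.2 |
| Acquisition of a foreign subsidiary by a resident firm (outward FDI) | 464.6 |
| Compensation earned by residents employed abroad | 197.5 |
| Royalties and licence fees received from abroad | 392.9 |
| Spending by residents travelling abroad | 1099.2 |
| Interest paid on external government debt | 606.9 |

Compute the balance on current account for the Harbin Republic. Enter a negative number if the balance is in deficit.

-464.0

Goods: -1270.7 + 521.7 = -749.0
Services: 476.7 - 1099.2 + 392.9 - 458.4 + 801.3 = 113.3
Primary income: 386.8 - 606.9 + 197.5 = -22.6
Secondary income: 194.3
Current account = (-749.0) + 113.3 + (-22.6) + 194.3 = -464.0
(Excluded from the current account — financial account: inward foreign direct investment in the manufacturing sector 1000.0, purchases of foreign government bonds by domestic residents 1329.2, acquisition of a foreign subsidiary by a resident firm (outward FDI) 464.6.)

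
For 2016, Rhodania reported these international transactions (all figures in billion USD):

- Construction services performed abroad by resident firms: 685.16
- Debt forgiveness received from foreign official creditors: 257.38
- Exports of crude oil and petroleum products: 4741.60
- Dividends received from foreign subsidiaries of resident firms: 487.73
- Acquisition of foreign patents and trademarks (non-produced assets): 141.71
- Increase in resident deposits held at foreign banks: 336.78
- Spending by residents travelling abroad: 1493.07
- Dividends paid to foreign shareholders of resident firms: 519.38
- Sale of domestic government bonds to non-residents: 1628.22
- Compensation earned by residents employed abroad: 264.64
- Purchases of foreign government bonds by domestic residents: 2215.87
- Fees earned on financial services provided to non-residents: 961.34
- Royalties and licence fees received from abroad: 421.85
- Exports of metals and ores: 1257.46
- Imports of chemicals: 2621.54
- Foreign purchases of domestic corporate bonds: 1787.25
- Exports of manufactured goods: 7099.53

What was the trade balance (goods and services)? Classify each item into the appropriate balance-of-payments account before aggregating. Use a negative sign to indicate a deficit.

Goods: 1257.46 + 4741.60 - 2621.54 + 7099.53 = 10477.05
Services: -1493.07 + 421.85 + 961.34 + 685.16 = 575.28
Trade balance = 10477.05 + 575.28 = 11052.33
(Excluded from the trade balance — capital account: debt forgiveness received from foreign official creditors 257.38, acquisition of foreign patents and trademarks (non-produced assets) 141.71; primary income: dividends received from foreign subsidiaries of resident firms 487.73, dividends paid to foreign shareholders of resident firms 519.38, compensation earned by residents employed abroad 264.64; financial account: increase in resident deposits held at foreign banks 336.78, sale of domestic government bonds to non-residents 1628.22, purchases of foreign government bonds by domestic residents 2215.87, foreign purchases of domestic corporate bonds 1787.25.)

11052.33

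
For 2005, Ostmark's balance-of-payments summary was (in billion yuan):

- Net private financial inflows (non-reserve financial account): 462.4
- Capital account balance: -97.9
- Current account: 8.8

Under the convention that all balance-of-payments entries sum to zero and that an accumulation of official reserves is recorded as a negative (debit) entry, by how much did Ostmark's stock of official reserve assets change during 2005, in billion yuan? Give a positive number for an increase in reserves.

373.3

Official reserve transactions balance = -(8.8 + (-97.9) + 462.4) = -373.3
An accumulation of reserves is recorded as a debit (negative entry), so the change in the stock of reserves is the negative of that balance.
Change in official reserves = -(-373.3) = 373.3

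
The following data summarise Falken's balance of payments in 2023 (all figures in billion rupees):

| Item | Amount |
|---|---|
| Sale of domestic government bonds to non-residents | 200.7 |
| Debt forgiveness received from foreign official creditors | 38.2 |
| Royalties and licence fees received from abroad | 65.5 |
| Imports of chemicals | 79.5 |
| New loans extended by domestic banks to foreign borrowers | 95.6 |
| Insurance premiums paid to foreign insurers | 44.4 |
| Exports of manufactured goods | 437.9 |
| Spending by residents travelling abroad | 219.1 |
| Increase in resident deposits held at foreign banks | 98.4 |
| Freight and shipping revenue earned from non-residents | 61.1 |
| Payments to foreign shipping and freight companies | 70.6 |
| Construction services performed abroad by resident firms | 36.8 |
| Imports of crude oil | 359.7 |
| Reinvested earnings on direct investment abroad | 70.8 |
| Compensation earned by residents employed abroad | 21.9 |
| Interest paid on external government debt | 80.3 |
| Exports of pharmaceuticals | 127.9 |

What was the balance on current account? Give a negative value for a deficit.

Goods: 127.9 - 359.7 + 437.9 - 79.5 = 126.6
Services: -44.4 + 61.1 + 65.5 + 36.8 - 70.6 - 219.1 = -170.7
Primary income: 70.8 - 80.3 + 21.9 = 12.4
Current account = 126.6 + (-170.7) + 12.4 = -31.7
(Excluded from the current account — financial account: sale of domestic government bonds to non-residents 200.7, new loans extended by domestic banks to foreign borrowers 95.6, increase in resident deposits held at foreign banks 98.4; capital account: debt forgiveness received from foreign official creditors 38.2.)

-31.7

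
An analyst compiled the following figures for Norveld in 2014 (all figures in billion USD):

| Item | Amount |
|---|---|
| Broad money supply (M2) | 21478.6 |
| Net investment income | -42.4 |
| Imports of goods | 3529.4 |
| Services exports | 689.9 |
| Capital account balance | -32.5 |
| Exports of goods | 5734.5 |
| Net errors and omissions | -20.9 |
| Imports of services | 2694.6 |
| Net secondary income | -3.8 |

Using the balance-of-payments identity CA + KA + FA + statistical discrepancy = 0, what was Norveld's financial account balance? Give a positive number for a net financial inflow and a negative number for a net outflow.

Goods balance = 5734.5 - 3529.4 = 2205.1
Services balance = 689.9 - 2694.6 = -2004.7
Trade balance (goods + services) = 2205.1 + (-2004.7) = 200.4
Net primary income = -42.4
Net secondary income = -3.8
Current account = 200.4 + (-42.4) + (-3.8) = 154.2
Financial account = -(154.2 + (-32.5) + (-20.9)) = -100.8

-100.8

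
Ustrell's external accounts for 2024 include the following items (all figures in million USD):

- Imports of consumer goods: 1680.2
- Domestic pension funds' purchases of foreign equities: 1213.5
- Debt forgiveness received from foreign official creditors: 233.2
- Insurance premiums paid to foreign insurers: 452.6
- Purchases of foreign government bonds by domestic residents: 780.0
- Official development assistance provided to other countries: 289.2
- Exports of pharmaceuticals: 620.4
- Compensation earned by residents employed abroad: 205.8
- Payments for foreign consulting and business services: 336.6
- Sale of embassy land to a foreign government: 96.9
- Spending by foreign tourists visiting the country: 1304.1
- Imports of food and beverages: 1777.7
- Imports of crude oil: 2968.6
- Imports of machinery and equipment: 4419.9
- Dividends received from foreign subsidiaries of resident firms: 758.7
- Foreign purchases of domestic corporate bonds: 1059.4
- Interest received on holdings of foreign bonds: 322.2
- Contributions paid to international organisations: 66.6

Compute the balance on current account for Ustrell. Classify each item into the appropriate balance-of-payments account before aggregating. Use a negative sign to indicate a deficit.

-8780.2

Goods: -2968.6 - 4419.9 - 1777.7 + 620.4 - 1680.2 = -10226.0
Services: 1304.1 - 336.6 - 452.6 = 514.9
Primary income: 758.7 + 322.2 + 205.8 = 1286.7
Secondary income: -66.6 - 289.2 = -355.8
Current account = (-10226.0) + 514.9 + 1286.7 + (-355.8) = -8780.2
(Excluded from the current account — financial account: domestic pension funds' purchases of foreign equities 1213.5, purchases of foreign government bonds by domestic residents 780.0, foreign purchases of domestic corporate bonds 1059.4; capital account: debt forgiveness received from foreign official creditors 233.2, sale of embassy land to a foreign government 96.9.)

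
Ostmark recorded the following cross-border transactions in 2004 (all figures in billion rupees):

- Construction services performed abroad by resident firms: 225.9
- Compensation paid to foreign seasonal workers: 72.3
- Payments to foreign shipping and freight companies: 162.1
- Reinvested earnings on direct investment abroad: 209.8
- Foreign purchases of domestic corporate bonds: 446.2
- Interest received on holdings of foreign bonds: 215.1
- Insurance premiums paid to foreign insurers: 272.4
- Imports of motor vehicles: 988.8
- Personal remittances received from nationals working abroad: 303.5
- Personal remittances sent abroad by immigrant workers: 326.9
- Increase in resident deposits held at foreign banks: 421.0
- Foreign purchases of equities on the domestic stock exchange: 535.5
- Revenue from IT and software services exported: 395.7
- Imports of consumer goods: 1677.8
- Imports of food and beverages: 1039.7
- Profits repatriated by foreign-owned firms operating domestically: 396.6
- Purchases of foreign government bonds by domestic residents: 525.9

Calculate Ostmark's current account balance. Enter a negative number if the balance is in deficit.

-3586.6

Goods: -1039.7 - 1677.8 - 988.8 = -3706.3
Services: 225.9 + 395.7 - 162.1 - 272.4 = 187.1
Primary income: 209.8 + 215.1 - 396.6 - 72.3 = -44.0
Secondary income: -326.9 + 303.5 = -23.4
Current account = (-3706.3) + 187.1 + (-44.0) + (-23.4) = -3586.6
(Excluded from the current account — financial account: foreign purchases of domestic corporate bonds 446.2, increase in resident deposits held at foreign banks 421.0, foreign purchases of equities on the domestic stock exchange 535.5, purchases of foreign government bonds by domestic residents 525.9.)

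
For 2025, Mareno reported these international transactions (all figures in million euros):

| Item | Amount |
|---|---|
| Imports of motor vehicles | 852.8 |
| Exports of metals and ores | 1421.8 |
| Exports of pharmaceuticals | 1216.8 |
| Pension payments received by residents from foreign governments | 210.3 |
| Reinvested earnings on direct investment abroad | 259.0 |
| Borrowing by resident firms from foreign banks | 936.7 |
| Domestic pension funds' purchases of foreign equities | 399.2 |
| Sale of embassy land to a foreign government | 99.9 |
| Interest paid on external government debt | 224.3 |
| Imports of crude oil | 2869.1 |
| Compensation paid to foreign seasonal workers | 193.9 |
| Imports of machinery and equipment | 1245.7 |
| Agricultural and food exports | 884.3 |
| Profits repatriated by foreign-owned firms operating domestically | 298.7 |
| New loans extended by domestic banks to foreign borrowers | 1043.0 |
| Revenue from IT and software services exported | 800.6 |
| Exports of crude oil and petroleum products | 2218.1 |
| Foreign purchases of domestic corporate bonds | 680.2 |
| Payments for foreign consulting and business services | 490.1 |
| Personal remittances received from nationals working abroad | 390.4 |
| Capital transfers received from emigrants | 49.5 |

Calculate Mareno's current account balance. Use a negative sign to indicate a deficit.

1226.7

Goods: 884.3 - 1245.7 + 2218.1 + 1421.8 - 852.8 - 2869.1 + 1216.8 = 773.4
Services: 800.6 - 490.1 = 310.5
Primary income: 259.0 - 193.9 - 298.7 - 224.3 = -457.9
Secondary income: 210.3 + 390.4 = 600.7
Current account = 773.4 + 310.5 + (-457.9) + 600.7 = 1226.7
(Excluded from the current account — financial account: borrowing by resident firms from foreign banks 936.7, domestic pension funds' purchases of foreign equities 399.2, new loans extended by domestic banks to foreign borrowers 1043.0, foreign purchases of domestic corporate bonds 680.2; capital account: sale of embassy land to a foreign government 99.9, capital transfers received from emigrants 49.5.)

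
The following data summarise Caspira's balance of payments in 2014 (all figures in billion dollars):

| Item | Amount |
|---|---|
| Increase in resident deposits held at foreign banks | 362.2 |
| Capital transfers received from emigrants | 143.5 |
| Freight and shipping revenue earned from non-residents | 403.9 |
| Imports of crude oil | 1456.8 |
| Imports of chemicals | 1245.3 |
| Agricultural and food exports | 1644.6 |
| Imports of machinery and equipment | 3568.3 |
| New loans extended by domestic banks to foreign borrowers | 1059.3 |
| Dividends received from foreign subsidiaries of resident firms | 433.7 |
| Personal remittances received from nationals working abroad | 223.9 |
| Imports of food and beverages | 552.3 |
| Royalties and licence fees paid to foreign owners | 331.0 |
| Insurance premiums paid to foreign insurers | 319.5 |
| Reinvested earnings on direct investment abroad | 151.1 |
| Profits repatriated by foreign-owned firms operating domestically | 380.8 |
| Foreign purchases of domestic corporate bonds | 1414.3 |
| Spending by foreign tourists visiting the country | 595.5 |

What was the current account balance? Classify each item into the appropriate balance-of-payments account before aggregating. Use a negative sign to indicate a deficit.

-4401.3

Goods: -552.3 - 1456.8 + 1644.6 - 1245.3 - 3568.3 = -5178.1
Services: -331.0 - 319.5 + 595.5 + 403.9 = 348.9
Primary income: -380.8 + 151.1 + 433.7 = 204.0
Secondary income: 223.9
Current account = (-5178.1) + 348.9 + 204.0 + 223.9 = -4401.3
(Excluded from the current account — financial account: increase in resident deposits held at foreign banks 362.2, new loans extended by domestic banks to foreign borrowers 1059.3, foreign purchases of domestic corporate bonds 1414.3; capital account: capital transfers received from emigrants 143.5.)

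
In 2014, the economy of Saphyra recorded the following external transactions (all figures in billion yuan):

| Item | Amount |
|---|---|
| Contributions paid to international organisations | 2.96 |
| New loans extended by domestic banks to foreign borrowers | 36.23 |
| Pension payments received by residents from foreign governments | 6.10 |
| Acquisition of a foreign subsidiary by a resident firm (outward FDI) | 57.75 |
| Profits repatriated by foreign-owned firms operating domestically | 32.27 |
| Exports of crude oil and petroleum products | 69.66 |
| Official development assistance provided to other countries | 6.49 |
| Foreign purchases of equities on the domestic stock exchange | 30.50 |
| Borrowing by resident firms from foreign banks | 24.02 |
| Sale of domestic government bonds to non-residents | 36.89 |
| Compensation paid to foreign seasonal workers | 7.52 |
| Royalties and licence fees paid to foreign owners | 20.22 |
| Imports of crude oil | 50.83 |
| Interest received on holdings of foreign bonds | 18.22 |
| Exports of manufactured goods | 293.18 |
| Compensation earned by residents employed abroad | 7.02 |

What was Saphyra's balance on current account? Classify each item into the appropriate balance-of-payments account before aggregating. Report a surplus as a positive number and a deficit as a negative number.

273.89

Goods: 69.66 - 50.83 + 293.18 = 312.01
Services: -20.22
Primary income: 18.22 - 32.27 - 7.52 + 7.02 = -14.55
Secondary income: -6.49 - 2.96 + 6.10 = -3.35
Current account = 312.01 + (-20.22) + (-14.55) + (-3.35) = 273.89
(Excluded from the current account — financial account: new loans extended by domestic banks to foreign borrowers 36.23, acquisition of a foreign subsidiary by a resident firm (outward FDI) 57.75, foreign purchases of equities on the domestic stock exchange 30.50, borrowing by resident firms from foreign banks 24.02, sale of domestic government bonds to non-residents 36.89.)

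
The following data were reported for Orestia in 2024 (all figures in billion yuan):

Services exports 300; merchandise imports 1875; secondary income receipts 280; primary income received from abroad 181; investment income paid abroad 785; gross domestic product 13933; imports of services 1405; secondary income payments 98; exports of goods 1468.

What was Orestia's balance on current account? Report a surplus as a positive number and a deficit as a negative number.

Goods balance = 1468 - 1875 = -407
Services balance = 300 - 1405 = -1105
Trade balance (goods + services) = -407 + (-1105) = -1512
Net primary income = 181 - 785 = -604
Net secondary income = 280 - 98 = 182
Current account = -1512 + (-604) + 182 = -1934

-1934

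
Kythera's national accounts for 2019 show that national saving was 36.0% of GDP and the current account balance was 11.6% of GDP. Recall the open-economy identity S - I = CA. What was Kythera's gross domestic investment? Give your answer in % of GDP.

24.4

I = S - CA = 36.0 - 11.6 = 24.4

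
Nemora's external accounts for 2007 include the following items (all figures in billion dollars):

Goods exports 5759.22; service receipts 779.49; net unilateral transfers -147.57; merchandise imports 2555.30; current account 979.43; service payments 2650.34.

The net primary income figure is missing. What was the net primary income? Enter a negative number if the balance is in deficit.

Current account = goods balance + services balance + net primary income + net secondary income
Sum of the known components = 1185.50
Net primary income = CA - (known components) = 979.43 - 1185.50 = -206.07

-206.07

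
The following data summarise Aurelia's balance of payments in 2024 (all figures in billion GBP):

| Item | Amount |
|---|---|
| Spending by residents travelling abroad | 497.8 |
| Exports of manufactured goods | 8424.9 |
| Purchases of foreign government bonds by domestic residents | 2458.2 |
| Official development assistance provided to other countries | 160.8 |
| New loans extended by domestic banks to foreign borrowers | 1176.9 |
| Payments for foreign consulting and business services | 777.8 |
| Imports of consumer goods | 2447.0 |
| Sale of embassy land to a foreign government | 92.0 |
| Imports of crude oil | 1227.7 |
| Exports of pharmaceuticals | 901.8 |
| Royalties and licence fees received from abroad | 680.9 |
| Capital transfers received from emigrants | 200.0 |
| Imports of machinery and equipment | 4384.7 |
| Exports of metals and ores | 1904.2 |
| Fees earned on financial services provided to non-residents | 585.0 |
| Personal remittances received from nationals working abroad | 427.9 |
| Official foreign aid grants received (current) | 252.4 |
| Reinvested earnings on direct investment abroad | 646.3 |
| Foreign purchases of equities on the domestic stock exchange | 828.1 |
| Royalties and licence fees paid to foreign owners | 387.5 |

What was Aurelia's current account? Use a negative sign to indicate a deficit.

3940.1

Goods: -1227.7 - 4384.7 + 1904.2 + 8424.9 - 2447.0 + 901.8 = 3171.5
Services: -497.8 - 777.8 + 680.9 + 585.0 - 387.5 = -397.2
Primary income: 646.3
Secondary income: -160.8 + 427.9 + 252.4 = 519.5
Current account = 3171.5 + (-397.2) + 646.3 + 519.5 = 3940.1
(Excluded from the current account — financial account: purchases of foreign government bonds by domestic residents 2458.2, new loans extended by domestic banks to foreign borrowers 1176.9, foreign purchases of equities on the domestic stock exchange 828.1; capital account: sale of embassy land to a foreign government 92.0, capital transfers received from emigrants 200.0.)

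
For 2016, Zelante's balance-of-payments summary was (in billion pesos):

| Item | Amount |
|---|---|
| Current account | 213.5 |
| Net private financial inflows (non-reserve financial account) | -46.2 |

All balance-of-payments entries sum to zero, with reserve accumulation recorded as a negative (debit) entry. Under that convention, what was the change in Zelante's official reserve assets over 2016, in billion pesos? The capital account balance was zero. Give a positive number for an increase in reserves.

Official reserve transactions balance = -(213.5 + (-46.2)) = -167.3
An accumulation of reserves is recorded as a debit (negative entry), so the change in the stock of reserves is the negative of that balance.
Change in official reserves = -(-167.3) = 167.3

167.3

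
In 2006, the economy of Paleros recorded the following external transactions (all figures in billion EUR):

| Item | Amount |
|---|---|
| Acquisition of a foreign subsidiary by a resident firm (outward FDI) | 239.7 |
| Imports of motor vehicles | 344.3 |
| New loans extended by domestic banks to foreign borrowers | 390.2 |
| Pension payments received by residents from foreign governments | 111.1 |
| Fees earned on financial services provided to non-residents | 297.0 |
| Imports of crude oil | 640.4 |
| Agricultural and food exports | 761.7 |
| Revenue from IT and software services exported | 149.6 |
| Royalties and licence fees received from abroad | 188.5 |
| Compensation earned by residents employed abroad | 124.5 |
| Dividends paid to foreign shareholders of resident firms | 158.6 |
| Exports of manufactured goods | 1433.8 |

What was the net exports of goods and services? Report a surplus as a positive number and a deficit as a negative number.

1845.9

Goods: 1433.8 + 761.7 - 344.3 - 640.4 = 1210.8
Services: 149.6 + 297.0 + 188.5 = 635.1
Trade balance = 1210.8 + 635.1 = 1845.9
(Excluded from the trade balance — financial account: acquisition of a foreign subsidiary by a resident firm (outward FDI) 239.7, new loans extended by domestic banks to foreign borrowers 390.2; secondary income: pension payments received by residents from foreign governments 111.1; primary income: compensation earned by residents employed abroad 124.5, dividends paid to foreign shareholders of resident firms 158.6.)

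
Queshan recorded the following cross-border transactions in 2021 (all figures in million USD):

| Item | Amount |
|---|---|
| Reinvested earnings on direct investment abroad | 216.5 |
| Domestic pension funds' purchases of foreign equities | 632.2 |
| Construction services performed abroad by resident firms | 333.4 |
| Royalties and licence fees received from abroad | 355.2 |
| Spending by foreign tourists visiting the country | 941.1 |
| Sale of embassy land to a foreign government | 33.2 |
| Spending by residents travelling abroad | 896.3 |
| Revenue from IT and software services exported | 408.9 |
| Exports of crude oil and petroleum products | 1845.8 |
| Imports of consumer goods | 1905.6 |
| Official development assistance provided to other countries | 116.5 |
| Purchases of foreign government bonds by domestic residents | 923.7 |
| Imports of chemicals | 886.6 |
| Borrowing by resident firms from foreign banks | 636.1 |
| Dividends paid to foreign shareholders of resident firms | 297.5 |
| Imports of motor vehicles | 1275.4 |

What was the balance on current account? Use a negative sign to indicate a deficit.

Goods: -1905.6 - 1275.4 + 1845.8 - 886.6 = -2221.8
Services: 333.4 + 355.2 + 408.9 + 941.1 - 896.3 = 1142.3
Primary income: 216.5 - 297.5 = -81.0
Secondary income: -116.5
Current account = (-2221.8) + 1142.3 + (-81.0) + (-116.5) = -1277.0
(Excluded from the current account — financial account: domestic pension funds' purchases of foreign equities 632.2, purchases of foreign government bonds by domestic residents 923.7, borrowing by resident firms from foreign banks 636.1; capital account: sale of embassy land to a foreign government 33.2.)

-1277.0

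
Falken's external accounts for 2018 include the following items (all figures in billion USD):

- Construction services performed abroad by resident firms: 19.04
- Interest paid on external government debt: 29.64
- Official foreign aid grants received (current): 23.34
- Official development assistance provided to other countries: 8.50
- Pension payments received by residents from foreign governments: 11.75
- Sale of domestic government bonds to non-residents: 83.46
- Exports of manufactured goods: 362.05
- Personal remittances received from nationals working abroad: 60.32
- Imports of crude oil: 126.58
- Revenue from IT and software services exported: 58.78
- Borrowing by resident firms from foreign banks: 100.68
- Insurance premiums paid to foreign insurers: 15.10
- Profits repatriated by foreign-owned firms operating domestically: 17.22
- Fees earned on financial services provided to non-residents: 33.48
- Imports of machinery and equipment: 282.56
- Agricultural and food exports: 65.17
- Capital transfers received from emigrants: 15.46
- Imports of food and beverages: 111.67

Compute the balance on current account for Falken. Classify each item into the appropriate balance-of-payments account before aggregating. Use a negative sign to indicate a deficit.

42.66

Goods: -282.56 - 111.67 + 65.17 + 362.05 - 126.58 = -93.59
Services: -15.10 + 19.04 + 58.78 + 33.48 = 96.20
Primary income: -29.64 - 17.22 = -46.86
Secondary income: 23.34 + 11.75 + 60.32 - 8.50 = 86.91
Current account = (-93.59) + 96.20 + (-46.86) + 86.91 = 42.66
(Excluded from the current account — financial account: sale of domestic government bonds to non-residents 83.46, borrowing by resident firms from foreign banks 100.68; capital account: capital transfers received from emigrants 15.46.)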